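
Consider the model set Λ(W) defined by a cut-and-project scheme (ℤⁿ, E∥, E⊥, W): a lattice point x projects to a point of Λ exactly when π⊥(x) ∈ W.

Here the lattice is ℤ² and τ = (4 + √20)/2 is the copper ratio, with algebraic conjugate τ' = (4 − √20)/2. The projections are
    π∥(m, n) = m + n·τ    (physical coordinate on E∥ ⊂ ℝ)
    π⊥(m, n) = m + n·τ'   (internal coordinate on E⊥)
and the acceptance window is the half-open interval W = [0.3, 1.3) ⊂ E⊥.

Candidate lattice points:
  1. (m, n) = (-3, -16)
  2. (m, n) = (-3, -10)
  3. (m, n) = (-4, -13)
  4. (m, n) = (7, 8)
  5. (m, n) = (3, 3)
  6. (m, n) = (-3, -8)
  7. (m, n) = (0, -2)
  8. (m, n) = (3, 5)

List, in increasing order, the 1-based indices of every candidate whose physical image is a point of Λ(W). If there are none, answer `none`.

Compute τ' = (4−√20)/2 = -0.236068, so π⊥(m,n) = m -0.236068·n.
candidate 1: (m,n)=(-3,-16) → π∥ = -3-16·τ ≈ -70.777088, π⊥ = -3-16·τ' ≈ 0.777088 ∈ [0.3, 1.3) ⇒ IN Λ
candidate 2: (m,n)=(-3,-10) → π∥ = -3-10·τ ≈ -45.360680, π⊥ = -3-10·τ' ≈ -0.639320 ∉ [0.3, 1.3) ⇒ out
candidate 3: (m,n)=(-4,-13) → π∥ = -4-13·τ ≈ -59.068884, π⊥ = -4-13·τ' ≈ -0.931116 ∉ [0.3, 1.3) ⇒ out
candidate 4: (m,n)=(7,8) → π∥ = 7+8·τ ≈ 40.888544, π⊥ = 7+8·τ' ≈ 5.111456 ∉ [0.3, 1.3) ⇒ out
candidate 5: (m,n)=(3,3) → π∥ = 3+3·τ ≈ 15.708204, π⊥ = 3+3·τ' ≈ 2.291796 ∉ [0.3, 1.3) ⇒ out
candidate 6: (m,n)=(-3,-8) → π∥ = -3-8·τ ≈ -36.888544, π⊥ = -3-8·τ' ≈ -1.111456 ∉ [0.3, 1.3) ⇒ out
candidate 7: (m,n)=(0,-2) → π∥ = 0-2·τ ≈ -8.472136, π⊥ = 0-2·τ' ≈ 0.472136 ∈ [0.3, 1.3) ⇒ IN Λ
candidate 8: (m,n)=(3,5) → π∥ = 3+5·τ ≈ 24.180340, π⊥ = 3+5·τ' ≈ 1.819660 ∉ [0.3, 1.3) ⇒ out

1, 7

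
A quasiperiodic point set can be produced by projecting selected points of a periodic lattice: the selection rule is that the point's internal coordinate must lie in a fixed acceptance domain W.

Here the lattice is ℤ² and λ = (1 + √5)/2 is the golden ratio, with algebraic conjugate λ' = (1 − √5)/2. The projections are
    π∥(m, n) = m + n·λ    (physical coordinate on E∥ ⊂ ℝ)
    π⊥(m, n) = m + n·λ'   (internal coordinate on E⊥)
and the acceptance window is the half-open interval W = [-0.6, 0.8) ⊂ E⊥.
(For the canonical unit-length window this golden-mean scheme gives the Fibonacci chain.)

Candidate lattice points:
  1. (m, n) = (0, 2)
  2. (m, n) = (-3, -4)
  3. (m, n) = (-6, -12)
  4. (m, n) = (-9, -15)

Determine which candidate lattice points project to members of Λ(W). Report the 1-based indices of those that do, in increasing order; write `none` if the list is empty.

λ' = (1−√5)/2 ≈ -0.61803.
candidate 1: (m,n)=(0,2) → π∥ = 0+2·λ ≈ 3.23607, π⊥ = 0+2·λ' ≈ -1.23607 ∉ [-0.6, 0.8) ⇒ out
candidate 2: (m,n)=(-3,-4) → π∥ = -3-4·λ ≈ -9.47214, π⊥ = -3-4·λ' ≈ -0.52786 ∈ [-0.6, 0.8) ⇒ IN Λ
candidate 3: (m,n)=(-6,-12) → π∥ = -6-12·λ ≈ -25.41641, π⊥ = -6-12·λ' ≈ 1.41641 ∉ [-0.6, 0.8) ⇒ out
candidate 4: (m,n)=(-9,-15) → π∥ = -9-15·λ ≈ -33.27051, π⊥ = -9-15·λ' ≈ 0.27051 ∈ [-0.6, 0.8) ⇒ IN Λ

2, 4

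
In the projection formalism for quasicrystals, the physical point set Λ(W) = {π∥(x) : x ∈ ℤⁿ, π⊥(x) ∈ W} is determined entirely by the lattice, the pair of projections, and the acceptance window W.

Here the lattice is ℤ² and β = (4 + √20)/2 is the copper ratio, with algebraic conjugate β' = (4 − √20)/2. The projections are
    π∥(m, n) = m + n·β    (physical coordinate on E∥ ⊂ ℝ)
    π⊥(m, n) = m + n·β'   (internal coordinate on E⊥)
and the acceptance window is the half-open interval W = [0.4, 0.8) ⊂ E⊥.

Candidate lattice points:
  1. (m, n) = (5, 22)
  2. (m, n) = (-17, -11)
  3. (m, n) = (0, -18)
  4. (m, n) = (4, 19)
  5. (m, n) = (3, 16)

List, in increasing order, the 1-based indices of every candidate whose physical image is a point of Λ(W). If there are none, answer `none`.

β' = (4−√20)/2 ≈ -0.2361.
[1] lift (5,22): star map gives -0.1935; window check 0.4 ≤ -0.1935 < 0.8 is false → out
[2] lift (-17,-11): star map gives -14.4033; window check 0.4 ≤ -14.4033 < 0.8 is false → out
[3] lift (0,-18): star map gives 4.2492; window check 0.4 ≤ 4.2492 < 0.8 is false → out
[4] lift (4,19): star map gives -0.4853; window check 0.4 ≤ -0.4853 < 0.8 is false → out
[5] lift (3,16): star map gives -0.7771; window check 0.4 ≤ -0.7771 < 0.8 is false → out

none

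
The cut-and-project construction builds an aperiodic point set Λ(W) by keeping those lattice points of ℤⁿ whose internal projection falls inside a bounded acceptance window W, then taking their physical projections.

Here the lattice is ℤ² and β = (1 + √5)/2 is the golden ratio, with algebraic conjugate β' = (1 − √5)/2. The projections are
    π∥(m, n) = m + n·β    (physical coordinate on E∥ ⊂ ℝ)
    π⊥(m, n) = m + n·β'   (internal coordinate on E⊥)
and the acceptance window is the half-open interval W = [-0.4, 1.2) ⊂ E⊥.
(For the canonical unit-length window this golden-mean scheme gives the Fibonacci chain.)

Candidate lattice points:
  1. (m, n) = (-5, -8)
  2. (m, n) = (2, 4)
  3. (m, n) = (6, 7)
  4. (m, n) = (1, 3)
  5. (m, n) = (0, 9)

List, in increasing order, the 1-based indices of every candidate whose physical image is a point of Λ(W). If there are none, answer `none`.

1

Numerically β ≈ 1.61803 and β' = −1/β ≈ -0.61803.
[1] lift (-5,-8): star map gives -0.05573; window check -0.4 ≤ -0.05573 < 1.2 is true → IN Λ
[2] lift (2,4): star map gives -0.47214; window check -0.4 ≤ -0.47214 < 1.2 is false → out
[3] lift (6,7): star map gives 1.67376; window check -0.4 ≤ 1.67376 < 1.2 is false → out
[4] lift (1,3): star map gives -0.85410; window check -0.4 ≤ -0.85410 < 1.2 is false → out
[5] lift (0,9): star map gives -5.56231; window check -0.4 ≤ -5.56231 < 1.2 is false → out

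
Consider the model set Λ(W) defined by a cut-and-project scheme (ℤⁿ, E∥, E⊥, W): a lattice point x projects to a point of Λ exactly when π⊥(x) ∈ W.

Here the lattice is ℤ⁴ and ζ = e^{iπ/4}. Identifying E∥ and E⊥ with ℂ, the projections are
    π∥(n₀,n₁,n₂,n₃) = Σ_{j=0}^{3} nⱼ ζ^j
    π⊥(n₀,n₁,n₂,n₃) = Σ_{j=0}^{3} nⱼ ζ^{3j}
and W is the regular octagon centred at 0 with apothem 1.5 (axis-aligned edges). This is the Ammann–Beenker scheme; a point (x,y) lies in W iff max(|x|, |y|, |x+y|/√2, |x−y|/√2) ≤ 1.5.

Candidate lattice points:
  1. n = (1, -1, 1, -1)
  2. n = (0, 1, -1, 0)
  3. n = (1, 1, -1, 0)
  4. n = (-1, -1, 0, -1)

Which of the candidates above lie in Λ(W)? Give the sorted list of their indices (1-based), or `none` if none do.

none

With ζ = e^{iπ/4} the internal vectors are ζ^0,ζ^3,ζ^6,ζ^9.
#1 (1, -1, 1, -1): internal (1.0000, -2.4142); octagon support 2.4142 vs apothem 1.5 → ∉ W
#2 (0, 1, -1, 0): internal (-0.7071, 1.7071); octagon support 1.7071 vs apothem 1.5 → ∉ W
#3 (1, 1, -1, 0): internal (0.2929, 1.7071); octagon support 1.7071 vs apothem 1.5 → ∉ W
#4 (-1, -1, 0, -1): internal (-1.0000, -1.4142); octagon support 1.7071 vs apothem 1.5 → ∉ W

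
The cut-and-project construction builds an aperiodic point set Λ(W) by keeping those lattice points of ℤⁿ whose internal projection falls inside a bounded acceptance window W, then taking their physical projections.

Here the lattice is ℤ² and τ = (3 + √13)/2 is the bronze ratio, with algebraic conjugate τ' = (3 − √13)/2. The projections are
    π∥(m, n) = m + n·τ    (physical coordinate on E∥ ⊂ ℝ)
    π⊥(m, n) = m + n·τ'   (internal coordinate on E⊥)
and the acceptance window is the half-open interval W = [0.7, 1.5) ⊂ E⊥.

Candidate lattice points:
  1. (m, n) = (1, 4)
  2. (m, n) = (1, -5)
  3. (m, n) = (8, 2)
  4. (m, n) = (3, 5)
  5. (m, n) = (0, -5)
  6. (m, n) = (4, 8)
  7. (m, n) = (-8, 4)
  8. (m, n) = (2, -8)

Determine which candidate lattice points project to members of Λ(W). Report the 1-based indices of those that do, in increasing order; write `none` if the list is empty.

Numerically τ ≈ 3.30278 and τ' = −1/τ ≈ -0.30278.
[1] lift (1,4): star map gives -0.21110; window check 0.7 ≤ -0.21110 < 1.5 is false → out
[2] lift (1,-5): star map gives 2.51388; window check 0.7 ≤ 2.51388 < 1.5 is false → out
[3] lift (8,2): star map gives 7.39445; window check 0.7 ≤ 7.39445 < 1.5 is false → out
[4] lift (3,5): star map gives 1.48612; window check 0.7 ≤ 1.48612 < 1.5 is true → IN Λ
[5] lift (0,-5): star map gives 1.51388; window check 0.7 ≤ 1.51388 < 1.5 is false → out
[6] lift (4,8): star map gives 1.57779; window check 0.7 ≤ 1.57779 < 1.5 is false → out
[7] lift (-8,4): star map gives -9.21110; window check 0.7 ≤ -9.21110 < 1.5 is false → out
[8] lift (2,-8): star map gives 4.42221; window check 0.7 ≤ 4.42221 < 1.5 is false → out

4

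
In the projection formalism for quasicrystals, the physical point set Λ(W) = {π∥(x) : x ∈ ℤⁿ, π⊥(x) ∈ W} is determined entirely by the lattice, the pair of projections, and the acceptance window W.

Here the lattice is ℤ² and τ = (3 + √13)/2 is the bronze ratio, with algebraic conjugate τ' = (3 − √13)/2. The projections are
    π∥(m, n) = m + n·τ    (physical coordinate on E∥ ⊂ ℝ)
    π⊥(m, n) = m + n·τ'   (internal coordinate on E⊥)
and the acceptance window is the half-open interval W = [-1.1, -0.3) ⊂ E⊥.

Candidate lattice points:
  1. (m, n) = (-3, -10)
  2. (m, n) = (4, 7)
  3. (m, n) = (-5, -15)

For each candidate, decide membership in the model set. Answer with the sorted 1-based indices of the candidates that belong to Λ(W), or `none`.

3

τ' = (3−√13)/2 ≈ -0.302776.
[1] lift (-3,-10): star map gives 0.027756; window check -1.1 ≤ 0.027756 < -0.3 is false → out
[2] lift (4,7): star map gives 1.880571; window check -1.1 ≤ 1.880571 < -0.3 is false → out
[3] lift (-5,-15): star map gives -0.458365; window check -1.1 ≤ -0.458365 < -0.3 is true → IN Λ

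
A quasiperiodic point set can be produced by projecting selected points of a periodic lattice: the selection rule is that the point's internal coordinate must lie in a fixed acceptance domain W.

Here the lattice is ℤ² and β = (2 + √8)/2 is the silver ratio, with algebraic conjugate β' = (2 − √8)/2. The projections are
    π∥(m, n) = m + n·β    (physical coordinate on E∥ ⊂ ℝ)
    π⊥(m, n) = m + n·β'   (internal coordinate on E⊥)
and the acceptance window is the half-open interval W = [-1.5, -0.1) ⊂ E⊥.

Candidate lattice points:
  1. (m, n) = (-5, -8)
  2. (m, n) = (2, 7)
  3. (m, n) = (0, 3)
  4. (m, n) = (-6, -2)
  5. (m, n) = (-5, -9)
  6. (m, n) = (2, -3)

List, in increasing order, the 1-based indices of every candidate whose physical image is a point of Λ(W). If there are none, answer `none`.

2, 3, 5

Compute β' = (2−√8)/2 = -0.4142, so π⊥(m,n) = m -0.4142·n.
#1 (-5,-8): internal coord -5 + (-8)·β' = -1.6863; -1.6863 ∉ [-1.5, -0.1) → out
#2 (2,7): internal coord 2 + (7)·β' = -0.8995; -0.8995 ∈ [-1.5, -0.1) → IN Λ
#3 (0,3): internal coord 0 + (3)·β' = -1.2426; -1.2426 ∈ [-1.5, -0.1) → IN Λ
#4 (-6,-2): internal coord -6 + (-2)·β' = -5.1716; -5.1716 ∉ [-1.5, -0.1) → out
#5 (-5,-9): internal coord -5 + (-9)·β' = -1.2721; -1.2721 ∈ [-1.5, -0.1) → IN Λ
#6 (2,-3): internal coord 2 + (-3)·β' = +3.2426; +3.2426 ∉ [-1.5, -0.1) → out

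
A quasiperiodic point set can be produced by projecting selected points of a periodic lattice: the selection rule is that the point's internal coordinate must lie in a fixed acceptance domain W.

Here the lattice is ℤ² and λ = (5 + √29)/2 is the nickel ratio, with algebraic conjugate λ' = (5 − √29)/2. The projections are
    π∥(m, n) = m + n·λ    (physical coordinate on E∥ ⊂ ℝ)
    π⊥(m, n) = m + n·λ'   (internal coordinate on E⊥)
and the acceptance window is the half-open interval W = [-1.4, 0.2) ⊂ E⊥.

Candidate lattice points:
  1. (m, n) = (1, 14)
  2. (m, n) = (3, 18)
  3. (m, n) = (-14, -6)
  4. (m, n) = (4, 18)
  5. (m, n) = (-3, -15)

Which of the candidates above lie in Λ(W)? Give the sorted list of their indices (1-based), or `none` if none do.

2, 5

Compute λ' = (5−√29)/2 = -0.19258, so π⊥(m,n) = m -0.19258·n.
[1] lift (1,14): star map gives -1.69615; window check -1.4 ≤ -1.69615 < 0.2 is false → out
[2] lift (3,18): star map gives -0.46648; window check -1.4 ≤ -0.46648 < 0.2 is true → IN Λ
[3] lift (-14,-6): star map gives -12.84451; window check -1.4 ≤ -12.84451 < 0.2 is false → out
[4] lift (4,18): star map gives 0.53352; window check -1.4 ≤ 0.53352 < 0.2 is false → out
[5] lift (-3,-15): star map gives -0.11126; window check -1.4 ≤ -0.11126 < 0.2 is true → IN Λ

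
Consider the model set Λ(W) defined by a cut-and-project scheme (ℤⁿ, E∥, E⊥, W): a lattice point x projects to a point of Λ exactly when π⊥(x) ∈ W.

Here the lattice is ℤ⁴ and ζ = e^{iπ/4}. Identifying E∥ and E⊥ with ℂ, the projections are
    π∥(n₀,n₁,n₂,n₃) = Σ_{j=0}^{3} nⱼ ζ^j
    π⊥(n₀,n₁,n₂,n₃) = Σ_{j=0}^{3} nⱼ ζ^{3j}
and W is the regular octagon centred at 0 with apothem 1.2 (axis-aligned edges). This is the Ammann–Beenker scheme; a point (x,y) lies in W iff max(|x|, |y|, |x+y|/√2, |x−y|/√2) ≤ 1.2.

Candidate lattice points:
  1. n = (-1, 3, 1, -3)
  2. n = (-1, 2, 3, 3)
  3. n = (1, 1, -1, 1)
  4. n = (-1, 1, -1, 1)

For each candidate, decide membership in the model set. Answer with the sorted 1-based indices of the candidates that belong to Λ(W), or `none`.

2

π⊥(n) = n₀ + n₁ζ³ + n₂ζ⁶ + n₃ζ⁹ where ζ = e^{iπ/4}.
#1 (-1, 3, 1, -3): internal (-5.2426, -1.0000); octagon support 5.2426 vs apothem 1.2 → ∉ W
#2 (-1, 2, 3, 3): internal (-0.2929, 0.5355); octagon support 0.5858 vs apothem 1.2 → ∈ W
#3 (1, 1, -1, 1): internal (1.0000, 2.4142); octagon support 2.4142 vs apothem 1.2 → ∉ W
#4 (-1, 1, -1, 1): internal (-1.0000, 2.4142); octagon support 2.4142 vs apothem 1.2 → ∉ W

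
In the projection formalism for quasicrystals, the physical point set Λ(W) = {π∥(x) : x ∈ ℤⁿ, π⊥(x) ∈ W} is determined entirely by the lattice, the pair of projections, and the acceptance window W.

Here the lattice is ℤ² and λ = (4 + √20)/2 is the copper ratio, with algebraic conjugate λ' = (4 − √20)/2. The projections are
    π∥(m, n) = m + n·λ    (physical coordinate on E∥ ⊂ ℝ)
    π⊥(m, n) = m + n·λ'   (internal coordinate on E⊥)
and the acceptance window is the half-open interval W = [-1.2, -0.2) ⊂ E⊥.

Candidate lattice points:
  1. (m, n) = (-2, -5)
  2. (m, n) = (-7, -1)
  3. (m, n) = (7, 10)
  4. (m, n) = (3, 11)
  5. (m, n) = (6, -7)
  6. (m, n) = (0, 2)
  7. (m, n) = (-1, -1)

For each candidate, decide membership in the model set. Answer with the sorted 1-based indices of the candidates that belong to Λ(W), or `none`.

Compute λ' = (4−√20)/2 = -0.2361, so π⊥(m,n) = m -0.2361·n.
#1 (-2,-5): internal coord -2 + (-5)·λ' = -0.8197; -0.8197 ∈ [-1.2, -0.2) → IN Λ
#2 (-7,-1): internal coord -7 + (-1)·λ' = -6.7639; -6.7639 ∉ [-1.2, -0.2) → out
#3 (7,10): internal coord 7 + (10)·λ' = +4.6393; +4.6393 ∉ [-1.2, -0.2) → out
#4 (3,11): internal coord 3 + (11)·λ' = +0.4033; +0.4033 ∉ [-1.2, -0.2) → out
#5 (6,-7): internal coord 6 + (-7)·λ' = +7.6525; +7.6525 ∉ [-1.2, -0.2) → out
#6 (0,2): internal coord 0 + (2)·λ' = -0.4721; -0.4721 ∈ [-1.2, -0.2) → IN Λ
#7 (-1,-1): internal coord -1 + (-1)·λ' = -0.7639; -0.7639 ∈ [-1.2, -0.2) → IN Λ

1, 6, 7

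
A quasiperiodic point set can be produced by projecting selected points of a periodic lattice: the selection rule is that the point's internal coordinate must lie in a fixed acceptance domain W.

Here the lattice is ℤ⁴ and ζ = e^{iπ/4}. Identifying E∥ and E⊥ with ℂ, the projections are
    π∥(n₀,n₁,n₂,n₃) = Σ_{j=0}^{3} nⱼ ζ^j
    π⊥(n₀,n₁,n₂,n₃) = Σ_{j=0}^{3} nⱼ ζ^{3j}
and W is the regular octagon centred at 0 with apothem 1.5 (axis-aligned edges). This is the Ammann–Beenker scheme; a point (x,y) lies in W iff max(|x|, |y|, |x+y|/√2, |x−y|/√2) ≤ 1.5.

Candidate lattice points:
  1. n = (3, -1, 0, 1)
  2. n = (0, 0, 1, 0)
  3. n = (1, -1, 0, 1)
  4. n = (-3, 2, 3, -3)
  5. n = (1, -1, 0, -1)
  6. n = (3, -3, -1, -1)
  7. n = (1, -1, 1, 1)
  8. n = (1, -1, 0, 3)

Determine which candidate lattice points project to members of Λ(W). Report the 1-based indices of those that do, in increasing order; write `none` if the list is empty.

With ζ = e^{iπ/4} the internal vectors are ζ^0,ζ^3,ζ^6,ζ^9.
#1 (3, -1, 0, 1): internal (4.414214, 0.000000); octagon support 4.414214 vs apothem 1.5 → ∉ W
#2 (0, 0, 1, 0): internal (0.000000, -1.000000); octagon support 1.000000 vs apothem 1.5 → ∈ W
#3 (1, -1, 0, 1): internal (2.414214, 0.000000); octagon support 2.414214 vs apothem 1.5 → ∉ W
#4 (-3, 2, 3, -3): internal (-6.535534, -3.707107); octagon support 7.242641 vs apothem 1.5 → ∉ W
#5 (1, -1, 0, -1): internal (1.000000, -1.414214); octagon support 1.707107 vs apothem 1.5 → ∉ W
#6 (3, -3, -1, -1): internal (4.414214, -1.828427); octagon support 4.414214 vs apothem 1.5 → ∉ W
#7 (1, -1, 1, 1): internal (2.414214, -1.000000); octagon support 2.414214 vs apothem 1.5 → ∉ W
#8 (1, -1, 0, 3): internal (3.828427, 1.414214); octagon support 3.828427 vs apothem 1.5 → ∉ W

2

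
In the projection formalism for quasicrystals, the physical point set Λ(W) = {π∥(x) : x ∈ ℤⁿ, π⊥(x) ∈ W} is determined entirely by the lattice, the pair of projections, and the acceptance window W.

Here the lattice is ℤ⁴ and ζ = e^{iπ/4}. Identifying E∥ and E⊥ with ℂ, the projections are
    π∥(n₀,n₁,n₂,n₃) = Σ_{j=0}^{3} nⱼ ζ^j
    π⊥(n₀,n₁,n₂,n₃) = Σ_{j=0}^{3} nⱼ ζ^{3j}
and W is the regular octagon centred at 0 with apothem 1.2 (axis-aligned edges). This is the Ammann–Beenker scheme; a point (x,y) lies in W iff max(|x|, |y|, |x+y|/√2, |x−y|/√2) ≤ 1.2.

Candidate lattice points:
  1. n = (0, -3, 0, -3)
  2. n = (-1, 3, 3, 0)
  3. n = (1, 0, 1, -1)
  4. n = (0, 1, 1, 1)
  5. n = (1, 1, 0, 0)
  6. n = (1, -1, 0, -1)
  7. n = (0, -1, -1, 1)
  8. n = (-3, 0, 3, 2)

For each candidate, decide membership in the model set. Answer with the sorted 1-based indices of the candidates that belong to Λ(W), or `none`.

4, 5

Internal map: ζ^{3j} for j=0..3 gives (1,0), (−√2/2,√2/2), (0,−1), (√2/2,√2/2).
#1 (0, -3, 0, -3): internal (0.000000, -4.242641); octagon support 4.242641 vs apothem 1.2 → ∉ W
#2 (-1, 3, 3, 0): internal (-3.121320, -0.878680); octagon support 3.121320 vs apothem 1.2 → ∉ W
#3 (1, 0, 1, -1): internal (0.292893, -1.707107); octagon support 1.707107 vs apothem 1.2 → ∉ W
#4 (0, 1, 1, 1): internal (0.000000, 0.414214); octagon support 0.414214 vs apothem 1.2 → ∈ W
#5 (1, 1, 0, 0): internal (0.292893, 0.707107); octagon support 0.707107 vs apothem 1.2 → ∈ W
#6 (1, -1, 0, -1): internal (1.000000, -1.414214); octagon support 1.707107 vs apothem 1.2 → ∉ W
#7 (0, -1, -1, 1): internal (1.414214, 1.000000); octagon support 1.707107 vs apothem 1.2 → ∉ W
#8 (-3, 0, 3, 2): internal (-1.585786, -1.585786); octagon support 2.242641 vs apothem 1.2 → ∉ W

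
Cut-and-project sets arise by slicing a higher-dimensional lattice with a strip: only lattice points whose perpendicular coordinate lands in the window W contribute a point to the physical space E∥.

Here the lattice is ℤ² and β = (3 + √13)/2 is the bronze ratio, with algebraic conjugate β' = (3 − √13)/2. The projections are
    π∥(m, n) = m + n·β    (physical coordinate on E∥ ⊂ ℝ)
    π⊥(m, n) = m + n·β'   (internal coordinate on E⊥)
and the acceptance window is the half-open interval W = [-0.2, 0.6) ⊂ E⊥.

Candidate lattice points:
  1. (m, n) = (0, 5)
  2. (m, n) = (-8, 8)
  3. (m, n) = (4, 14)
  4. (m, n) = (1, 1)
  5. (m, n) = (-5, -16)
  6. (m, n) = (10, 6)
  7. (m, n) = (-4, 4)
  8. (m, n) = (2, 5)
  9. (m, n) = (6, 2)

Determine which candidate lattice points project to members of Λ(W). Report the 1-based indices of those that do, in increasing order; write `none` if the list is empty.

5, 8

β' = (3−√13)/2 ≈ -0.30278.
candidate 1: (m,n)=(0,5) → π∥ = 0+5·β ≈ 16.51388, π⊥ = 0+5·β' ≈ -1.51388 ∉ [-0.2, 0.6) ⇒ out
candidate 2: (m,n)=(-8,8) → π∥ = -8+8·β ≈ 18.42221, π⊥ = -8+8·β' ≈ -10.42221 ∉ [-0.2, 0.6) ⇒ out
candidate 3: (m,n)=(4,14) → π∥ = 4+14·β ≈ 50.23886, π⊥ = 4+14·β' ≈ -0.23886 ∉ [-0.2, 0.6) ⇒ out
candidate 4: (m,n)=(1,1) → π∥ = 1+1·β ≈ 4.30278, π⊥ = 1+1·β' ≈ 0.69722 ∉ [-0.2, 0.6) ⇒ out
candidate 5: (m,n)=(-5,-16) → π∥ = -5-16·β ≈ -57.84441, π⊥ = -5-16·β' ≈ -0.15559 ∈ [-0.2, 0.6) ⇒ IN Λ
candidate 6: (m,n)=(10,6) → π∥ = 10+6·β ≈ 29.81665, π⊥ = 10+6·β' ≈ 8.18335 ∉ [-0.2, 0.6) ⇒ out
candidate 7: (m,n)=(-4,4) → π∥ = -4+4·β ≈ 9.21110, π⊥ = -4+4·β' ≈ -5.21110 ∉ [-0.2, 0.6) ⇒ out
candidate 8: (m,n)=(2,5) → π∥ = 2+5·β ≈ 18.51388, π⊥ = 2+5·β' ≈ 0.48612 ∈ [-0.2, 0.6) ⇒ IN Λ
candidate 9: (m,n)=(6,2) → π∥ = 6+2·β ≈ 12.60555, π⊥ = 6+2·β' ≈ 5.39445 ∉ [-0.2, 0.6) ⇒ out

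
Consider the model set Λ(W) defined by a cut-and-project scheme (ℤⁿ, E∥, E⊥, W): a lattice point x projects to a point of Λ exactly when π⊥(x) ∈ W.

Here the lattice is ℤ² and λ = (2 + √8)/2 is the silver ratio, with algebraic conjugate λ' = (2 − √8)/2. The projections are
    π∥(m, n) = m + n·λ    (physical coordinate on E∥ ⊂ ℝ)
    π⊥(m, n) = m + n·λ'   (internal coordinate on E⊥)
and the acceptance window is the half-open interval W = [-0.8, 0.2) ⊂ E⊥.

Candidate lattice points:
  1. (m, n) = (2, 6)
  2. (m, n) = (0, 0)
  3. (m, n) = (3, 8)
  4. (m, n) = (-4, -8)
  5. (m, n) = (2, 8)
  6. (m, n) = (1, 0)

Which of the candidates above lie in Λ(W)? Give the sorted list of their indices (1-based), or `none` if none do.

λ' = (2−√8)/2 ≈ -0.4142.
[1] lift (2,6): star map gives -0.4853; window check -0.8 ≤ -0.4853 < 0.2 is true → IN Λ
[2] lift (0,0): star map gives 0.0000; window check -0.8 ≤ 0.0000 < 0.2 is true → IN Λ
[3] lift (3,8): star map gives -0.3137; window check -0.8 ≤ -0.3137 < 0.2 is true → IN Λ
[4] lift (-4,-8): star map gives -0.6863; window check -0.8 ≤ -0.6863 < 0.2 is true → IN Λ
[5] lift (2,8): star map gives -1.3137; window check -0.8 ≤ -1.3137 < 0.2 is false → out
[6] lift (1,0): star map gives 1.0000; window check -0.8 ≤ 1.0000 < 0.2 is false → out

1, 2, 3, 4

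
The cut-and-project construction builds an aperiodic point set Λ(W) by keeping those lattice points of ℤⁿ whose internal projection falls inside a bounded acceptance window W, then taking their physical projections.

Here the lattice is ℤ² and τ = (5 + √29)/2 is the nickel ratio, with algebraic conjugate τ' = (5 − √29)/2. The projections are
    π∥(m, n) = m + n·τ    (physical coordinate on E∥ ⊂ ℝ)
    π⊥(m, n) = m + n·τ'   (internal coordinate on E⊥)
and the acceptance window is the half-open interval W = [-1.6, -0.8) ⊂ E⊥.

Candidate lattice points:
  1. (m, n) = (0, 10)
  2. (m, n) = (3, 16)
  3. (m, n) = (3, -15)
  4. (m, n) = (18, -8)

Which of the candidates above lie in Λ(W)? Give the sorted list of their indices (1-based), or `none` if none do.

none

Numerically τ ≈ 5.19258 and τ' = −1/τ ≈ -0.19258.
candidate 1: (m,n)=(0,10) → π∥ = 0+10·τ ≈ 51.92582, π⊥ = 0+10·τ' ≈ -1.92582 ∉ [-1.6, -0.8) ⇒ out
candidate 2: (m,n)=(3,16) → π∥ = 3+16·τ ≈ 86.08132, π⊥ = 3+16·τ' ≈ -0.08132 ∉ [-1.6, -0.8) ⇒ out
candidate 3: (m,n)=(3,-15) → π∥ = 3-15·τ ≈ -74.88874, π⊥ = 3-15·τ' ≈ 5.88874 ∉ [-1.6, -0.8) ⇒ out
candidate 4: (m,n)=(18,-8) → π∥ = 18-8·τ ≈ -23.54066, π⊥ = 18-8·τ' ≈ 19.54066 ∉ [-1.6, -0.8) ⇒ out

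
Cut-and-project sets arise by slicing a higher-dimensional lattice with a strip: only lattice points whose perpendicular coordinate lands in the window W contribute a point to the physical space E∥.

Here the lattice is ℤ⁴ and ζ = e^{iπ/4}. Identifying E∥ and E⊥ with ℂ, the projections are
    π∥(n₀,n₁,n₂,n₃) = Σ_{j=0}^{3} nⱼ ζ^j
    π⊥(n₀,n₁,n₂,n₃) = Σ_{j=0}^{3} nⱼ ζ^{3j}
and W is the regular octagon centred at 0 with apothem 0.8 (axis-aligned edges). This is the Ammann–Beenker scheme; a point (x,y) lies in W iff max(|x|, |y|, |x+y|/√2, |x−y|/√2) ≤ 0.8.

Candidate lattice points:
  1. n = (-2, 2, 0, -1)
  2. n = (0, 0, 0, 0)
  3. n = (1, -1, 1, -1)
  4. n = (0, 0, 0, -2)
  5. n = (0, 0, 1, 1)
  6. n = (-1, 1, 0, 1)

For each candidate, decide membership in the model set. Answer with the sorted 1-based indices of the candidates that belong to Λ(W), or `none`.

2, 5

Internal map: ζ^{3j} for j=0..3 gives (1,0), (−√2/2,√2/2), (0,−1), (√2/2,√2/2).
candidate 1: n = (-2, 2, 0, -1) → π⊥ ≈ (-4.121320, +0.707107); max(|x|,|y|,|x±y|/√2) = 4.121320 > 0.8 ⇒ ∉ W
candidate 2: n = (0, 0, 0, 0) → π⊥ ≈ (+0.000000, +0.000000); max(|x|,|y|,|x±y|/√2) = 0.000000 ≤ 0.8 ⇒ ∈ W
candidate 3: n = (1, -1, 1, -1) → π⊥ ≈ (+1.000000, -2.414214); max(|x|,|y|,|x±y|/√2) = 2.414214 > 0.8 ⇒ ∉ W
candidate 4: n = (0, 0, 0, -2) → π⊥ ≈ (-1.414214, -1.414214); max(|x|,|y|,|x±y|/√2) = 2.000000 > 0.8 ⇒ ∉ W
candidate 5: n = (0, 0, 1, 1) → π⊥ ≈ (+0.707107, -0.292893); max(|x|,|y|,|x±y|/√2) = 0.707107 ≤ 0.8 ⇒ ∈ W
candidate 6: n = (-1, 1, 0, 1) → π⊥ ≈ (-1.000000, +1.414214); max(|x|,|y|,|x±y|/√2) = 1.707107 > 0.8 ⇒ ∉ W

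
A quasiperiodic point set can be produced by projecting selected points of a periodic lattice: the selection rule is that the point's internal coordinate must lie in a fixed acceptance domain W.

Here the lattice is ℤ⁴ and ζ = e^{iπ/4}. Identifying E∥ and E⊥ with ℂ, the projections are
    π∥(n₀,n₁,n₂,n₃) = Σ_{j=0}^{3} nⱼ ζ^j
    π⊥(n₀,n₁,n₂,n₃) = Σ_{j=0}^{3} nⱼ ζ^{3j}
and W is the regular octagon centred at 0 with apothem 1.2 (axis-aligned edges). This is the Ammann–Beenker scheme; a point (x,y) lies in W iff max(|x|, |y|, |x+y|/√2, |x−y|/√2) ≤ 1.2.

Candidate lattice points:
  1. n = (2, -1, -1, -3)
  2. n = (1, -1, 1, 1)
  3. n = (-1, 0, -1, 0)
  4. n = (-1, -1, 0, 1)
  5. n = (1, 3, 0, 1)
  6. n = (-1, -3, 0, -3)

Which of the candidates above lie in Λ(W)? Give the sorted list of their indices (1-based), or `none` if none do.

4

With ζ = e^{iπ/4} the internal vectors are ζ^0,ζ^3,ζ^6,ζ^9.
candidate 1: n = (2, -1, -1, -3) → π⊥ ≈ (+0.5858, -1.8284); max(|x|,|y|,|x±y|/√2) = 1.8284 > 1.2 ⇒ ∉ W
candidate 2: n = (1, -1, 1, 1) → π⊥ ≈ (+2.4142, -1.0000); max(|x|,|y|,|x±y|/√2) = 2.4142 > 1.2 ⇒ ∉ W
candidate 3: n = (-1, 0, -1, 0) → π⊥ ≈ (-1.0000, +1.0000); max(|x|,|y|,|x±y|/√2) = 1.4142 > 1.2 ⇒ ∉ W
candidate 4: n = (-1, -1, 0, 1) → π⊥ ≈ (+0.4142, +0.0000); max(|x|,|y|,|x±y|/√2) = 0.4142 ≤ 1.2 ⇒ ∈ W
candidate 5: n = (1, 3, 0, 1) → π⊥ ≈ (-0.4142, +2.8284); max(|x|,|y|,|x±y|/√2) = 2.8284 > 1.2 ⇒ ∉ W
candidate 6: n = (-1, -3, 0, -3) → π⊥ ≈ (-1.0000, -4.2426); max(|x|,|y|,|x±y|/√2) = 4.2426 > 1.2 ⇒ ∉ W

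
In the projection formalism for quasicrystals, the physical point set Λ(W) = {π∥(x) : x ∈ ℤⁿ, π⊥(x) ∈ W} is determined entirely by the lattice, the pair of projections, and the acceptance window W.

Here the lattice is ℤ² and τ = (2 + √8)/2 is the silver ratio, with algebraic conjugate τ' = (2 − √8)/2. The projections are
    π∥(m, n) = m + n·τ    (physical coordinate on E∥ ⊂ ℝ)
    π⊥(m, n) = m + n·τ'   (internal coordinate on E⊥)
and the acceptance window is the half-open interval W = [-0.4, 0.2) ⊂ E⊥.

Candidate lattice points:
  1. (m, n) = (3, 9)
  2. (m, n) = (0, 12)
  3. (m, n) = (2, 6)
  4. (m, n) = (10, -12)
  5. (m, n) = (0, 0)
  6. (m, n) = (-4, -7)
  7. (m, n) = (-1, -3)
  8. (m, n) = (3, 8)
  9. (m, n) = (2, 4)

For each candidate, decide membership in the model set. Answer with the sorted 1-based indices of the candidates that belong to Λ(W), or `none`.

5, 8

Compute τ' = (2−√8)/2 = -0.41421, so π⊥(m,n) = m -0.41421·n.
[1] lift (3,9): star map gives -0.72792; window check -0.4 ≤ -0.72792 < 0.2 is false → out
[2] lift (0,12): star map gives -4.97056; window check -0.4 ≤ -4.97056 < 0.2 is false → out
[3] lift (2,6): star map gives -0.48528; window check -0.4 ≤ -0.48528 < 0.2 is false → out
[4] lift (10,-12): star map gives 14.97056; window check -0.4 ≤ 14.97056 < 0.2 is false → out
[5] lift (0,0): star map gives 0.00000; window check -0.4 ≤ 0.00000 < 0.2 is true → IN Λ
[6] lift (-4,-7): star map gives -1.10051; window check -0.4 ≤ -1.10051 < 0.2 is false → out
[7] lift (-1,-3): star map gives 0.24264; window check -0.4 ≤ 0.24264 < 0.2 is false → out
[8] lift (3,8): star map gives -0.31371; window check -0.4 ≤ -0.31371 < 0.2 is true → IN Λ
[9] lift (2,4): star map gives 0.34315; window check -0.4 ≤ 0.34315 < 0.2 is false → out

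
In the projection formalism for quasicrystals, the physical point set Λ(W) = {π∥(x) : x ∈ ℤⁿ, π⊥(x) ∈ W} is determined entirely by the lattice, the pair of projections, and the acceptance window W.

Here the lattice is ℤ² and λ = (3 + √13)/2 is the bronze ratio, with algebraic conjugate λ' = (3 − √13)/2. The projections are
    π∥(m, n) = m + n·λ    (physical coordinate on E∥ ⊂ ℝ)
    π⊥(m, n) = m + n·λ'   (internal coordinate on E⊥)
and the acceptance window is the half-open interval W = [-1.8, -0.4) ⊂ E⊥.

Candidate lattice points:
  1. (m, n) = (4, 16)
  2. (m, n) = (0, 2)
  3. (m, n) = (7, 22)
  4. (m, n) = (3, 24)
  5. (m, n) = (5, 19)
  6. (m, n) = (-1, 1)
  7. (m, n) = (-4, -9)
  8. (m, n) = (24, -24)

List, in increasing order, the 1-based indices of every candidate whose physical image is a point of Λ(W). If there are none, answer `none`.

1, 2, 5, 6, 7

Compute λ' = (3−√13)/2 = -0.30278, so π⊥(m,n) = m -0.30278·n.
#1 (4,16): internal coord 4 + (16)·λ' = -0.84441; -0.84441 ∈ [-1.8, -0.4) → IN Λ
#2 (0,2): internal coord 0 + (2)·λ' = -0.60555; -0.60555 ∈ [-1.8, -0.4) → IN Λ
#3 (7,22): internal coord 7 + (22)·λ' = +0.33894; +0.33894 ∉ [-1.8, -0.4) → out
#4 (3,24): internal coord 3 + (24)·λ' = -4.26662; -4.26662 ∉ [-1.8, -0.4) → out
#5 (5,19): internal coord 5 + (19)·λ' = -0.75274; -0.75274 ∈ [-1.8, -0.4) → IN Λ
#6 (-1,1): internal coord -1 + (1)·λ' = -1.30278; -1.30278 ∈ [-1.8, -0.4) → IN Λ
#7 (-4,-9): internal coord -4 + (-9)·λ' = -1.27502; -1.27502 ∈ [-1.8, -0.4) → IN Λ
#8 (24,-24): internal coord 24 + (-24)·λ' = +31.26662; +31.26662 ∉ [-1.8, -0.4) → out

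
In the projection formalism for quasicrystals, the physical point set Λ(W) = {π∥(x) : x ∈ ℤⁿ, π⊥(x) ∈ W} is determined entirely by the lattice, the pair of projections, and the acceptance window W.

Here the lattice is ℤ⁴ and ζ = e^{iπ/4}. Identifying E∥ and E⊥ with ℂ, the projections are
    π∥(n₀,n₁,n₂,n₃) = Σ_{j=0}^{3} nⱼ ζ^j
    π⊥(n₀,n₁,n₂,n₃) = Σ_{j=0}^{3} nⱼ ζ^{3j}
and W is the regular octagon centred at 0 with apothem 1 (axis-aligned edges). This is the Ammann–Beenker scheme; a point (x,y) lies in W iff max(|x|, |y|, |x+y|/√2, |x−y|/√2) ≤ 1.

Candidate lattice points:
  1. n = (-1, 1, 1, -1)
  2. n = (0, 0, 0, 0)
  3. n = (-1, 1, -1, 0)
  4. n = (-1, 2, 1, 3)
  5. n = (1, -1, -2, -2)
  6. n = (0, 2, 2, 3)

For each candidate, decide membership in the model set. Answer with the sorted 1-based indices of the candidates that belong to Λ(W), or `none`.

2, 5

Internal map: ζ^{3j} for j=0..3 gives (1,0), (−√2/2,√2/2), (0,−1), (√2/2,√2/2).
candidate 1: n = (-1, 1, 1, -1) → π⊥ ≈ (-2.414214, -1.000000); max(|x|,|y|,|x±y|/√2) = 2.414214 > 1 ⇒ ∉ W
candidate 2: n = (0, 0, 0, 0) → π⊥ ≈ (+0.000000, +0.000000); max(|x|,|y|,|x±y|/√2) = 0.000000 ≤ 1 ⇒ ∈ W
candidate 3: n = (-1, 1, -1, 0) → π⊥ ≈ (-1.707107, +1.707107); max(|x|,|y|,|x±y|/√2) = 2.414214 > 1 ⇒ ∉ W
candidate 4: n = (-1, 2, 1, 3) → π⊥ ≈ (-0.292893, +2.535534); max(|x|,|y|,|x±y|/√2) = 2.535534 > 1 ⇒ ∉ W
candidate 5: n = (1, -1, -2, -2) → π⊥ ≈ (+0.292893, -0.121320); max(|x|,|y|,|x±y|/√2) = 0.292893 ≤ 1 ⇒ ∈ W
candidate 6: n = (0, 2, 2, 3) → π⊥ ≈ (+0.707107, +1.535534); max(|x|,|y|,|x±y|/√2) = 1.585786 > 1 ⇒ ∉ W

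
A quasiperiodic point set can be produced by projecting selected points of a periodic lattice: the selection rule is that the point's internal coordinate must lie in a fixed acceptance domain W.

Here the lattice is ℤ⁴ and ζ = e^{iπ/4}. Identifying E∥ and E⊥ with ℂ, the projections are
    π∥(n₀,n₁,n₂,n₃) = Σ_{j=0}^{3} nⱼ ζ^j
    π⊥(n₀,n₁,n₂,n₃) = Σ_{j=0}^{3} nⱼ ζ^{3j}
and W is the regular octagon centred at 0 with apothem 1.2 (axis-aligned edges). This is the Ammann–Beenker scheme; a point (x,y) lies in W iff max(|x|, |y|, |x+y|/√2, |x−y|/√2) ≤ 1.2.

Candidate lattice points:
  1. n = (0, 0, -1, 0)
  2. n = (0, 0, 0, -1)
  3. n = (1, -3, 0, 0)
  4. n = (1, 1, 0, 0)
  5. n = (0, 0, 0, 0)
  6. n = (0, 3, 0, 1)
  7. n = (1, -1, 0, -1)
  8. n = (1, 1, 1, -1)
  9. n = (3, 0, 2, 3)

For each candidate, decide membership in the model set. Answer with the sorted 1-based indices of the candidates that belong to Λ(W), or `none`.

π⊥(n) = n₀ + n₁ζ³ + n₂ζ⁶ + n₃ζ⁹ where ζ = e^{iπ/4}.
candidate 1: n = (0, 0, -1, 0) → π⊥ ≈ (+0.0000, +1.0000); max(|x|,|y|,|x±y|/√2) = 1.0000 ≤ 1.2 ⇒ ∈ W
candidate 2: n = (0, 0, 0, -1) → π⊥ ≈ (-0.7071, -0.7071); max(|x|,|y|,|x±y|/√2) = 1.0000 ≤ 1.2 ⇒ ∈ W
candidate 3: n = (1, -3, 0, 0) → π⊥ ≈ (+3.1213, -2.1213); max(|x|,|y|,|x±y|/√2) = 3.7071 > 1.2 ⇒ ∉ W
candidate 4: n = (1, 1, 0, 0) → π⊥ ≈ (+0.2929, +0.7071); max(|x|,|y|,|x±y|/√2) = 0.7071 ≤ 1.2 ⇒ ∈ W
candidate 5: n = (0, 0, 0, 0) → π⊥ ≈ (+0.0000, +0.0000); max(|x|,|y|,|x±y|/√2) = 0.0000 ≤ 1.2 ⇒ ∈ W
candidate 6: n = (0, 3, 0, 1) → π⊥ ≈ (-1.4142, +2.8284); max(|x|,|y|,|x±y|/√2) = 3.0000 > 1.2 ⇒ ∉ W
candidate 7: n = (1, -1, 0, -1) → π⊥ ≈ (+1.0000, -1.4142); max(|x|,|y|,|x±y|/√2) = 1.7071 > 1.2 ⇒ ∉ W
candidate 8: n = (1, 1, 1, -1) → π⊥ ≈ (-0.4142, -1.0000); max(|x|,|y|,|x±y|/√2) = 1.0000 ≤ 1.2 ⇒ ∈ W
candidate 9: n = (3, 0, 2, 3) → π⊥ ≈ (+5.1213, +0.1213); max(|x|,|y|,|x±y|/√2) = 5.1213 > 1.2 ⇒ ∉ W

1, 2, 4, 5, 8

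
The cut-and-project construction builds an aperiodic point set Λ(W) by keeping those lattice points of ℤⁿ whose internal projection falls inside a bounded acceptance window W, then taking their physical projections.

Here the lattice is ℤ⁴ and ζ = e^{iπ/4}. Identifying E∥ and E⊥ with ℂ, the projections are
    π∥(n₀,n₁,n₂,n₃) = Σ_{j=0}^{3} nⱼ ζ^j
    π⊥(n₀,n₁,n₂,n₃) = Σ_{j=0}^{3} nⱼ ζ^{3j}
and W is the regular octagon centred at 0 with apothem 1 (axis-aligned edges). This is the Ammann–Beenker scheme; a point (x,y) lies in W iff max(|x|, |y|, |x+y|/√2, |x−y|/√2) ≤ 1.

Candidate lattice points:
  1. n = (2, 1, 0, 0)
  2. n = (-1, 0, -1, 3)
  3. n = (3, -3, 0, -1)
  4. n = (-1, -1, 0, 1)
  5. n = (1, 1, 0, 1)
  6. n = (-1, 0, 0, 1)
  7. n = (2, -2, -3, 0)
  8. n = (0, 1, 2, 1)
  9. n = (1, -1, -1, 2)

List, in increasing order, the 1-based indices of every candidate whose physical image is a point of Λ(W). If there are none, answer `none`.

With ζ = e^{iπ/4} the internal vectors are ζ^0,ζ^3,ζ^6,ζ^9.
#1 (2, 1, 0, 0): internal (1.2929, 0.7071); octagon support 1.4142 vs apothem 1 → ∉ W
#2 (-1, 0, -1, 3): internal (1.1213, 3.1213); octagon support 3.1213 vs apothem 1 → ∉ W
#3 (3, -3, 0, -1): internal (4.4142, -2.8284); octagon support 5.1213 vs apothem 1 → ∉ W
#4 (-1, -1, 0, 1): internal (0.4142, 0.0000); octagon support 0.4142 vs apothem 1 → ∈ W
#5 (1, 1, 0, 1): internal (1.0000, 1.4142); octagon support 1.7071 vs apothem 1 → ∉ W
#6 (-1, 0, 0, 1): internal (-0.2929, 0.7071); octagon support 0.7071 vs apothem 1 → ∈ W
#7 (2, -2, -3, 0): internal (3.4142, 1.5858); octagon support 3.5355 vs apothem 1 → ∉ W
#8 (0, 1, 2, 1): internal (0.0000, -0.5858); octagon support 0.5858 vs apothem 1 → ∈ W
#9 (1, -1, -1, 2): internal (3.1213, 1.7071); octagon support 3.4142 vs apothem 1 → ∉ W

4, 6, 8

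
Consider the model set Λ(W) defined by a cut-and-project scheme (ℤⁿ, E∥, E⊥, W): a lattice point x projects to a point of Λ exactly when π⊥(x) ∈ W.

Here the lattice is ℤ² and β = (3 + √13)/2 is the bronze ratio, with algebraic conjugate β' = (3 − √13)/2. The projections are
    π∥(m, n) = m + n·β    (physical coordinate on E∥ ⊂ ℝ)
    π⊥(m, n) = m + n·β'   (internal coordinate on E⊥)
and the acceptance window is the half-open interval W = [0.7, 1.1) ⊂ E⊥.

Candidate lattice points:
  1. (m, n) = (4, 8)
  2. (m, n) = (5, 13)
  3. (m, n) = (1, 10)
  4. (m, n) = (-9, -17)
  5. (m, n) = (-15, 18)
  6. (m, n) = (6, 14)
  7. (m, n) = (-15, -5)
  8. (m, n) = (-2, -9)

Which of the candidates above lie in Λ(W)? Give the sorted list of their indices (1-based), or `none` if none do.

2, 8

Compute β' = (3−√13)/2 = -0.30278, so π⊥(m,n) = m -0.30278·n.
candidate 1: (m,n)=(4,8) → π∥ = 4+8·β ≈ 30.42221, π⊥ = 4+8·β' ≈ 1.57779 ∉ [0.7, 1.1) ⇒ out
candidate 2: (m,n)=(5,13) → π∥ = 5+13·β ≈ 47.93608, π⊥ = 5+13·β' ≈ 1.06392 ∈ [0.7, 1.1) ⇒ IN Λ
candidate 3: (m,n)=(1,10) → π∥ = 1+10·β ≈ 34.02776, π⊥ = 1+10·β' ≈ -2.02776 ∉ [0.7, 1.1) ⇒ out
candidate 4: (m,n)=(-9,-17) → π∥ = -9-17·β ≈ -65.14719, π⊥ = -9-17·β' ≈ -3.85281 ∉ [0.7, 1.1) ⇒ out
candidate 5: (m,n)=(-15,18) → π∥ = -15+18·β ≈ 44.44996, π⊥ = -15+18·β' ≈ -20.44996 ∉ [0.7, 1.1) ⇒ out
candidate 6: (m,n)=(6,14) → π∥ = 6+14·β ≈ 52.23886, π⊥ = 6+14·β' ≈ 1.76114 ∉ [0.7, 1.1) ⇒ out
candidate 7: (m,n)=(-15,-5) → π∥ = -15-5·β ≈ -31.51388, π⊥ = -15-5·β' ≈ -13.48612 ∉ [0.7, 1.1) ⇒ out
candidate 8: (m,n)=(-2,-9) → π∥ = -2-9·β ≈ -31.72498, π⊥ = -2-9·β' ≈ 0.72498 ∈ [0.7, 1.1) ⇒ IN Λ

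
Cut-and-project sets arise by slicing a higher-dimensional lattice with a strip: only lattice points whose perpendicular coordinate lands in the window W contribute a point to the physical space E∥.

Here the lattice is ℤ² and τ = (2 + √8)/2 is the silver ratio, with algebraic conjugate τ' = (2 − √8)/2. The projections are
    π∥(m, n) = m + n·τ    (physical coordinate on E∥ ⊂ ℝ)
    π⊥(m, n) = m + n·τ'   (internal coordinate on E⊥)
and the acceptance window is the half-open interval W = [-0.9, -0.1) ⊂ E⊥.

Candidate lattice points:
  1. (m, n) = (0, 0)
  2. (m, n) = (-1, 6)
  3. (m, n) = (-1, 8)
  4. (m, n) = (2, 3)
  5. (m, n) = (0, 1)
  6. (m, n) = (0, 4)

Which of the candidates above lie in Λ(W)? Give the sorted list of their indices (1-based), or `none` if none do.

Numerically τ ≈ 2.414214 and τ' = −1/τ ≈ -0.414214.
#1 (0,0): internal coord 0 + (0)·τ' = +0.000000; +0.000000 ∉ [-0.9, -0.1) → out
#2 (-1,6): internal coord -1 + (6)·τ' = -3.485281; -3.485281 ∉ [-0.9, -0.1) → out
#3 (-1,8): internal coord -1 + (8)·τ' = -4.313708; -4.313708 ∉ [-0.9, -0.1) → out
#4 (2,3): internal coord 2 + (3)·τ' = +0.757359; +0.757359 ∉ [-0.9, -0.1) → out
#5 (0,1): internal coord 0 + (1)·τ' = -0.414214; -0.414214 ∈ [-0.9, -0.1) → IN Λ
#6 (0,4): internal coord 0 + (4)·τ' = -1.656854; -1.656854 ∉ [-0.9, -0.1) → out

5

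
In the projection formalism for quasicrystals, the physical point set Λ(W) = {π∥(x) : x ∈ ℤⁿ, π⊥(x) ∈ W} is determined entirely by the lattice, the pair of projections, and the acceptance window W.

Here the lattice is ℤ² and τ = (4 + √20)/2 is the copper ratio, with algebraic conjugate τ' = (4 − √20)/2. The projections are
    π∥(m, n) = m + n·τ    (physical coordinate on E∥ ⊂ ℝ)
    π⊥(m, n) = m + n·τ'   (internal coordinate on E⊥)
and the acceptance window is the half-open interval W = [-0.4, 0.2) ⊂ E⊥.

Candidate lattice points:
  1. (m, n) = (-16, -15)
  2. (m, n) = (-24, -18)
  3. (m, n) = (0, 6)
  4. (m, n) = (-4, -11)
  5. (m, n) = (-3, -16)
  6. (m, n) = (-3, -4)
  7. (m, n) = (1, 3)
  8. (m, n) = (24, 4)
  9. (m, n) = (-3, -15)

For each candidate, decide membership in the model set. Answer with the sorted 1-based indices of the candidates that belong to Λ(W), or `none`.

none

τ' = (4−√20)/2 ≈ -0.23607.
[1] lift (-16,-15): star map gives -12.45898; window check -0.4 ≤ -12.45898 < 0.2 is false → out
[2] lift (-24,-18): star map gives -19.75078; window check -0.4 ≤ -19.75078 < 0.2 is false → out
[3] lift (0,6): star map gives -1.41641; window check -0.4 ≤ -1.41641 < 0.2 is false → out
[4] lift (-4,-11): star map gives -1.40325; window check -0.4 ≤ -1.40325 < 0.2 is false → out
[5] lift (-3,-16): star map gives 0.77709; window check -0.4 ≤ 0.77709 < 0.2 is false → out
[6] lift (-3,-4): star map gives -2.05573; window check -0.4 ≤ -2.05573 < 0.2 is false → out
[7] lift (1,3): star map gives 0.29180; window check -0.4 ≤ 0.29180 < 0.2 is false → out
[8] lift (24,4): star map gives 23.05573; window check -0.4 ≤ 23.05573 < 0.2 is false → out
[9] lift (-3,-15): star map gives 0.54102; window check -0.4 ≤ 0.54102 < 0.2 is false → out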